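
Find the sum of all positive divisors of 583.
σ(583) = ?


Divisors of 583: 1, 11, 53, 583
Sum = 1 + 11 + 53 + 583 = 648

σ(583) = 648


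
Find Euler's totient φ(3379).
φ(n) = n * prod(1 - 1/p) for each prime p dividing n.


3379 = 31 × 109
Prime factors: 31, 109
φ(3379) = 3379 × (1-1/31) × (1-1/109)
= 3379 × 30/31 × 108/109 = 3240

φ(3379) = 3240


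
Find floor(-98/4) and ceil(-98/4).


-98/4 = -24.5000
floor = -25
ceil = -24

floor = -25, ceil = -24


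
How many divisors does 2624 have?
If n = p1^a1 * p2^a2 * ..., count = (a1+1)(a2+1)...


2624 = 2^6 × 41^1
d(2624) = (6+1) × (1+1) = 14

14 divisors


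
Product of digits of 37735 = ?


3 × 7 × 7 × 3 × 5 = 2205


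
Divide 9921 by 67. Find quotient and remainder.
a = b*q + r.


9921 = 67 * 148 + 5
Check: 9916 + 5 = 9921

q = 148, r = 5


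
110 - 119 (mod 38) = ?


110 - 119 = -9
-9 mod 38 = 29


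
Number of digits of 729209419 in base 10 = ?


729209419 has 9 digits in base 10
floor(log10(729209419)) + 1 = floor(8.8629) + 1 = 9

9 digits (base 10)


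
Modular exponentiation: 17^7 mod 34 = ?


17^1 mod 34 = 17
17^2 mod 34 = 17
17^3 mod 34 = 17
17^4 mod 34 = 17
17^5 mod 34 = 17
17^6 mod 34 = 17
17^7 mod 34 = 17


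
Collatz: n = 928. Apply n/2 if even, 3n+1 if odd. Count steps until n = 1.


928 → 464 → 232 → 116 → 58 → 29 → 88 → 44 → 22 → 11 → 34 → 17 → 52 → 26 → 13 → 40 → 20 → 10 → 5 → 16 → 8 → 4 → 2 → 1
Total steps = 23

23 steps


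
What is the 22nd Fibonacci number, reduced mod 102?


F(k) mod 102 for k=1..22:
1, 1, 2, 3, 5, 8, 13, 21, 34, 55, 89, 42, 29, 71, 100, 69, 67, 34, 101, 33, 32, 65
F(22) mod 102 = 65


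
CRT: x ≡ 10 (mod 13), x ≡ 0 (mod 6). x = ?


M = 13*6 = 78
M1 = M/13 = 6, M2 = M/6 = 13
M1^(-1) mod 13 = 11, M2^(-1) mod 6 = 1
x = 10*6*11 + 0*13*1 = 660
660 mod 78 = 36
Check: 36 mod 13 = 10 ✓, 36 mod 6 = 0 ✓

x ≡ 36 (mod 78)


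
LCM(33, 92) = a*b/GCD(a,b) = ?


GCD(33, 92) = 1
LCM = 33*92/1 = 3036/1 = 3036

LCM = 3036


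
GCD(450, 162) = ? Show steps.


450 = 2 * 162 + 126
162 = 1 * 126 + 36
126 = 3 * 36 + 18
36 = 2 * 18 + 0
GCD = 18


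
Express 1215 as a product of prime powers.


1215 / 3 = 405
405 / 3 = 135
135 / 3 = 45
45 / 3 = 15
15 / 3 = 5
5 / 5 = 1
1215 = 3^5 × 5


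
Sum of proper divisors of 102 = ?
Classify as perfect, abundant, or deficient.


Proper divisors: 1, 2, 3, 6, 17, 34, 51
Sum = 1 + 2 + 3 + 6 + 17 + 34 + 51 = 114
114 > 102 → abundant

s(102) = 114 (abundant)


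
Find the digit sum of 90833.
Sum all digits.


9 + 0 + 8 + 3 + 3 = 23


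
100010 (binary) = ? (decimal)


100010 (base 2) = 34 (decimal)
34 (decimal) = 34 (base 10)


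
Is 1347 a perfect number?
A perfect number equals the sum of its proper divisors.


Proper divisors of 1347: 1, 3, 449
Sum = 1 + 3 + 449 = 453

No, 1347 is not perfect (453 ≠ 1347)


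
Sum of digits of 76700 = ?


7 + 6 + 7 + 0 + 0 = 20


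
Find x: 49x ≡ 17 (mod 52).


GCD(49, 52) = 1, unique solution
a^(-1) mod 52 = 17
x = 17 * 17 mod 52 = 29

x ≡ 29 (mod 52)


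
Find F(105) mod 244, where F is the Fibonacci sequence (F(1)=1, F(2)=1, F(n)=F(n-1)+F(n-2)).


F(k) mod 244 for k=1..105:
1, 1, 2, 3, 5, 8, 13, 21, 34, 55, 89, 144, 233, 133, 122, 11, 133, 144, 33, 177, 210, 143, 109, 8, 117, 125, 242, 123, 121, 0, 121, 121, 242, 119, 117, 236, 109, 101, 210, 67, 33, 100, 133, 233, 122, 111, 233, 100, 89, 189, 34, 223, 13, 236, 5, 241, 2, 243, 1, 0, 1, 1, 2, 3, 5, 8, 13, 21, 34, 55, 89, 144, 233, 133, 122, 11, 133, 144, 33, 177, 210, 143, 109, 8, 117, 125, 242, 123, 121, 0, 121, 121, 242, 119, 117, 236, 109, 101, 210, 67, 33, 100, 133, 233, 122
F(105) mod 244 = 122


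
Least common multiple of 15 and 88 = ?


GCD(15, 88) = 1
LCM = 15*88/1 = 1320/1 = 1320

LCM = 1320


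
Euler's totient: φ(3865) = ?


3865 = 5 × 773
Prime factors: 5, 773
φ(3865) = 3865 × (1-1/5) × (1-1/773)
= 3865 × 4/5 × 772/773 = 3088

φ(3865) = 3088


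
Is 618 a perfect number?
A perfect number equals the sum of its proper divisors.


Proper divisors of 618: 1, 2, 3, 6, 103, 206, 309
Sum = 1 + 2 + 3 + 6 + 103 + 206 + 309 = 630

No, 618 is not perfect (630 ≠ 618)


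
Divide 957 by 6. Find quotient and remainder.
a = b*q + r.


957 = 6 * 159 + 3
Check: 954 + 3 = 957

q = 159, r = 3


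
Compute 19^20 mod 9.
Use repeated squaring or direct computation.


19^1 mod 9 = 1
19^2 mod 9 = 1
19^3 mod 9 = 1
19^4 mod 9 = 1
19^5 mod 9 = 1
19^6 mod 9 = 1
19^7 mod 9 = 1
19^8 mod 9 = 1
19^9 mod 9 = 1
19^10 mod 9 = 1
19^11 mod 9 = 1
19^12 mod 9 = 1
19^13 mod 9 = 1
19^14 mod 9 = 1
19^15 mod 9 = 1
19^16 mod 9 = 1
19^17 mod 9 = 1
19^18 mod 9 = 1
19^19 mod 9 = 1
19^20 mod 9 = 1


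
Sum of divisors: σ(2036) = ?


Divisors of 2036: 1, 2, 4, 509, 1018, 2036
Sum = 1 + 2 + 4 + 509 + 1018 + 2036 = 3570

σ(2036) = 3570


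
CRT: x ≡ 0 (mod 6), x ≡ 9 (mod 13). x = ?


M = 6*13 = 78
M1 = M/6 = 13, M2 = M/13 = 6
M1^(-1) mod 6 = 1, M2^(-1) mod 13 = 11
x = 0*13*1 + 9*6*11 = 594
594 mod 78 = 48
Check: 48 mod 6 = 0 ✓, 48 mod 13 = 9 ✓

x ≡ 48 (mod 78)


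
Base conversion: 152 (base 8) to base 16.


152 (base 8) = 106 (decimal)
106 (decimal) = 6A (base 16)


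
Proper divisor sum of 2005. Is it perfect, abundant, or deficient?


Proper divisors: 1, 5, 401
Sum = 1 + 5 + 401 = 407
407 < 2005 → deficient

s(2005) = 407 (deficient)


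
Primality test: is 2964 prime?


2964 / 2 = 1482 (exact division)
2964 is NOT prime.

No, 2964 is not prime


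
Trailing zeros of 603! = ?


floor(603/5) = 120
floor(603/25) = 24
floor(603/125) = 4
Total = 148

148 trailing zeros


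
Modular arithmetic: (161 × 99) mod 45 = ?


161 × 99 = 15939
15939 mod 45 = 9


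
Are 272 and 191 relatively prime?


Euclidean algorithm:
272 = 1 * 191 + 81
191 = 2 * 81 + 29
81 = 2 * 29 + 23
29 = 1 * 23 + 6
23 = 3 * 6 + 5
6 = 1 * 5 + 1
5 = 5 * 1 + 0
GCD(272, 191) = 1

Yes, coprime (GCD = 1)


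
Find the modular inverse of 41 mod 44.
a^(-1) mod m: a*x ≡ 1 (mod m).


Use the extended Euclidean algorithm on (44, 41); each row r = 44*s + 41*t:
r=44, s=1, t=0
r=41, s=0, t=1
q=1: r=3, s=1, t=-1   [44*(1) + 41*(-1) = 3]
q=13: r=2, s=-13, t=14   [44*(-13) + 41*(14) = 2]
q=1: r=1, s=14, t=-15   [44*(14) + 41*(-15) = 1]
q=2: r=0, s=-41, t=44   [44*(-41) + 41*(44) = 0]
GCD = 1 with t = -15, so 41*(-15) ≡ 1 (mod 44)
Inverse = -15 mod 44 = 29
Check: 41 * 29 = 1189 ≡ 1 (mod 44)

41^(-1) ≡ 29 (mod 44)


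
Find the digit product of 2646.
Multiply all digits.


2 × 6 × 4 × 6 = 288


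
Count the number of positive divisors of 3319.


3319 = 3319^1
d(3319) = (1+1) = 2

2 divisors


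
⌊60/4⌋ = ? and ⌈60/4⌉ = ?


60/4 = 15.0000
floor = 15
ceil = 15

floor = 15, ceil = 15


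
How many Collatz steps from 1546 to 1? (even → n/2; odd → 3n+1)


1546 → 773 → 2320 → 1160 → 580 → 290 → 145 → 436 → 218 → 109 → 328 → 164 → 82 → 41 → 124 → 62 → 31 → 94 → 47 → 142 → 71 → 214 → 107 → 322 → 161 → 484 → 242 → 121 → 364 → 182 → 91 → 274 → 137 → 412 → 206 → 103 → 310 → 155 → 466 → 233 → 700 → 350 → 175 → 526 → 263 → 790 → 395 → 1186 → 593 → 1780 → 890 → 445 → 1336 → 668 → 334 → 167 → 502 → 251 → 754 → 377 → 1132 → 566 → 283 → 850 → 425 → 1276 → 638 → 319 → 958 → 479 → 1438 → 719 → 2158 → 1079 → 3238 → 1619 → 4858 → 2429 → 7288 → 3644 → 1822 → 911 → 2734 → 1367 → 4102 → 2051 → 6154 → 3077 → 9232 → 4616 → 2308 → 1154 → 577 → 1732 → 866 → 433 → 1300 → 650 → 325 → 976 → 488 → 244 → 122 → 61 → 184 → 92 → 46 → 23 → 70 → 35 → 106 → 53 → 160 → 80 → 40 → 20 → 10 → 5 → 16 → 8 → 4 → 2 → 1
Total steps = 122

122 steps


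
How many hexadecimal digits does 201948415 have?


201948415 in base 16 = C097CFF
Number of digits = 7

7 digits (base 16)


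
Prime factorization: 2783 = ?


2783 / 11 = 253
253 / 11 = 23
23 / 23 = 1
2783 = 11^2 × 23


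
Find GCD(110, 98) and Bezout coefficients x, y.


Tabular extended Euclidean (each row: r = 110*s + 98*t):
r=110, s=1, t=0
r=98, s=0, t=1
q=1: r=12, s=1, t=-1   [110*(1) + 98*(-1) = 12]
q=8: r=2, s=-8, t=9   [110*(-8) + 98*(9) = 2]
q=6: r=0, s=49, t=-55   [110*(49) + 98*(-55) = 0]
GCD = 2; from the row with r=2: x=-8, y=9
Check: 110*(-8) + 98*(9) = -880 + 882 = 2

GCD = 2, x = -8, y = 9


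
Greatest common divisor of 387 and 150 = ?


387 = 2 * 150 + 87
150 = 1 * 87 + 63
87 = 1 * 63 + 24
63 = 2 * 24 + 15
24 = 1 * 15 + 9
15 = 1 * 9 + 6
9 = 1 * 6 + 3
6 = 2 * 3 + 0
GCD = 3


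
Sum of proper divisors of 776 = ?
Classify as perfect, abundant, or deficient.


Proper divisors: 1, 2, 4, 8, 97, 194, 388
Sum = 1 + 2 + 4 + 8 + 97 + 194 + 388 = 694
694 < 776 → deficient

s(776) = 694 (deficient)


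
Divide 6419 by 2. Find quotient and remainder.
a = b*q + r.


6419 = 2 * 3209 + 1
Check: 6418 + 1 = 6419

q = 3209, r = 1


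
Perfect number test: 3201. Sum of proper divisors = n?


Proper divisors of 3201: 1, 3, 11, 33, 97, 291, 1067
Sum = 1 + 3 + 11 + 33 + 97 + 291 + 1067 = 1503

No, 3201 is not perfect (1503 ≠ 3201)


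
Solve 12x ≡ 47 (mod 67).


GCD(12, 67) = 1, unique solution
a^(-1) mod 67 = 28
x = 28 * 47 mod 67 = 43

x ≡ 43 (mod 67)


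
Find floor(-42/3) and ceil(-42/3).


-42/3 = -14.0000
floor = -14
ceil = -14

floor = -14, ceil = -14


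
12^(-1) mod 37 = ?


Use the extended Euclidean algorithm on (37, 12); each row r = 37*s + 12*t:
r=37, s=1, t=0
r=12, s=0, t=1
q=3: r=1, s=1, t=-3   [37*(1) + 12*(-3) = 1]
q=12: r=0, s=-12, t=37   [37*(-12) + 12*(37) = 0]
GCD = 1 with t = -3, so 12*(-3) ≡ 1 (mod 37)
Inverse = -3 mod 37 = 34
Check: 12 * 34 = 408 ≡ 1 (mod 37)

12^(-1) ≡ 34 (mod 37)


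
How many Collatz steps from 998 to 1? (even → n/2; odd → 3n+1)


998 → 499 → 1498 → 749 → 2248 → 1124 → 562 → 281 → 844 → 422 → 211 → 634 → 317 → 952 → 476 → 238 → 119 → 358 → 179 → 538 → 269 → 808 → 404 → 202 → 101 → 304 → 152 → 76 → 38 → 19 → 58 → 29 → 88 → 44 → 22 → 11 → 34 → 17 → 52 → 26 → 13 → 40 → 20 → 10 → 5 → 16 → 8 → 4 → 2 → 1
Total steps = 49

49 steps


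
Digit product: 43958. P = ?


4 × 3 × 9 × 5 × 8 = 4320


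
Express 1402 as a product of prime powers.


1402 / 2 = 701
701 / 701 = 1
1402 = 2 × 701


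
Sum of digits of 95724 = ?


9 + 5 + 7 + 2 + 4 = 27


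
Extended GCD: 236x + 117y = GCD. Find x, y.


Tabular extended Euclidean (each row: r = 236*s + 117*t):
r=236, s=1, t=0
r=117, s=0, t=1
q=2: r=2, s=1, t=-2   [236*(1) + 117*(-2) = 2]
q=58: r=1, s=-58, t=117   [236*(-58) + 117*(117) = 1]
q=2: r=0, s=117, t=-236   [236*(117) + 117*(-236) = 0]
GCD = 1; from the row with r=1: x=-58, y=117
Check: 236*(-58) + 117*(117) = -13688 + 13689 = 1

GCD = 1, x = -58, y = 117


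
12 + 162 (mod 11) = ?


12 + 162 = 174
174 mod 11 = 9


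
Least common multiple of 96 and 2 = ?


GCD(96, 2) = 2
LCM = 96*2/2 = 192/2 = 96

LCM = 96


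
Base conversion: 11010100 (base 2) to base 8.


11010100 (base 2) = 212 (decimal)
212 (decimal) = 324 (base 8)


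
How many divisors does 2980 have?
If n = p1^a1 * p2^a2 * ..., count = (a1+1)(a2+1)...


2980 = 2^2 × 5^1 × 149^1
d(2980) = (2+1) × (1+1) × (1+1) = 12

12 divisors


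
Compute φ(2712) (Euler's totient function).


2712 = 2^3 × 3 × 113
Prime factors: 2, 3, 113
φ(2712) = 2712 × (1-1/2) × (1-1/3) × (1-1/113)
= 2712 × 1/2 × 2/3 × 112/113 = 896

φ(2712) = 896


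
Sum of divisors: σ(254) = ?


Divisors of 254: 1, 2, 127, 254
Sum = 1 + 2 + 127 + 254 = 384

σ(254) = 384


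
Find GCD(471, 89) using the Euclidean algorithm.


471 = 5 * 89 + 26
89 = 3 * 26 + 11
26 = 2 * 11 + 4
11 = 2 * 4 + 3
4 = 1 * 3 + 1
3 = 3 * 1 + 0
GCD = 1


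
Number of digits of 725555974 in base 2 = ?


725555974 in base 2 = 101011001111110001101100000110
Number of digits = 30

30 digits (base 2)


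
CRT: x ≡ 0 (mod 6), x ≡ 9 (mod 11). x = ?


M = 6*11 = 66
M1 = M/6 = 11, M2 = M/11 = 6
M1^(-1) mod 6 = 5, M2^(-1) mod 11 = 2
x = 0*11*5 + 9*6*2 = 108
108 mod 66 = 42
Check: 42 mod 6 = 0 ✓, 42 mod 11 = 9 ✓

x ≡ 42 (mod 66)


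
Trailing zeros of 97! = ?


floor(97/5) = 19
floor(97/25) = 3
Total = 22

22 trailing zeros


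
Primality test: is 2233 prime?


2233 / 7 = 319 (exact division)
2233 is NOT prime.

No, 2233 is not prime


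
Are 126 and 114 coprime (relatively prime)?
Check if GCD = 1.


Euclidean algorithm:
126 = 1 * 114 + 12
114 = 9 * 12 + 6
12 = 2 * 6 + 0
GCD(126, 114) = 6

No, not coprime (GCD = 6)


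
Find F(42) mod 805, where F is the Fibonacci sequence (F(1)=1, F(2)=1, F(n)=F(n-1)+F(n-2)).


F(k) mod 805 for k=1..42:
1, 1, 2, 3, 5, 8, 13, 21, 34, 55, 89, 144, 233, 377, 610, 182, 792, 169, 156, 325, 481, 1, 482, 483, 160, 643, 803, 641, 639, 475, 309, 784, 288, 267, 555, 17, 572, 589, 356, 140, 496, 636
F(42) mod 805 = 636


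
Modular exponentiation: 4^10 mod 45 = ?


4^1 mod 45 = 4
4^2 mod 45 = 16
4^3 mod 45 = 19
4^4 mod 45 = 31
4^5 mod 45 = 34
4^6 mod 45 = 1
4^7 mod 45 = 4
4^8 mod 45 = 16
4^9 mod 45 = 19
4^10 mod 45 = 31


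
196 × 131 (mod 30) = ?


196 × 131 = 25676
25676 mod 30 = 26


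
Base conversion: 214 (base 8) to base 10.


214 (base 8) = 140 (decimal)
140 (decimal) = 140 (base 10)


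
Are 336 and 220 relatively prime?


Euclidean algorithm:
336 = 1 * 220 + 116
220 = 1 * 116 + 104
116 = 1 * 104 + 12
104 = 8 * 12 + 8
12 = 1 * 8 + 4
8 = 2 * 4 + 0
GCD(336, 220) = 4

No, not coprime (GCD = 4)


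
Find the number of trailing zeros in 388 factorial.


floor(388/5) = 77
floor(388/25) = 15
floor(388/125) = 3
Total = 95

95 trailing zeros


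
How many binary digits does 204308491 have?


204308491 in base 2 = 1100001011011000000000001011
Number of digits = 28

28 digits (base 2)


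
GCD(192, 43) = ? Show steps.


192 = 4 * 43 + 20
43 = 2 * 20 + 3
20 = 6 * 3 + 2
3 = 1 * 2 + 1
2 = 2 * 1 + 0
GCD = 1


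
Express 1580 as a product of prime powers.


1580 / 2 = 790
790 / 2 = 395
395 / 5 = 79
79 / 79 = 1
1580 = 2^2 × 5 × 79


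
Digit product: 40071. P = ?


4 × 0 × 0 × 7 × 1 = 0


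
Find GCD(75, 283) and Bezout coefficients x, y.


Tabular extended Euclidean (each row: r = 75*s + 283*t):
r=75, s=1, t=0
r=283, s=0, t=1
q=0: r=75, s=1, t=0   [75*(1) + 283*(0) = 75]
q=3: r=58, s=-3, t=1   [75*(-3) + 283*(1) = 58]
q=1: r=17, s=4, t=-1   [75*(4) + 283*(-1) = 17]
q=3: r=7, s=-15, t=4   [75*(-15) + 283*(4) = 7]
q=2: r=3, s=34, t=-9   [75*(34) + 283*(-9) = 3]
q=2: r=1, s=-83, t=22   [75*(-83) + 283*(22) = 1]
q=3: r=0, s=283, t=-75   [75*(283) + 283*(-75) = 0]
GCD = 1; from the row with r=1: x=-83, y=22
Check: 75*(-83) + 283*(22) = -6225 + 6226 = 1

GCD = 1, x = -83, y = 22


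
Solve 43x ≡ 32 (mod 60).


GCD(43, 60) = 1, unique solution
a^(-1) mod 60 = 7
x = 7 * 32 mod 60 = 44

x ≡ 44 (mod 60)


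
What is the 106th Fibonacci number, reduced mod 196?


F(k) mod 196 for k=1..106:
1, 1, 2, 3, 5, 8, 13, 21, 34, 55, 89, 144, 37, 181, 22, 7, 29, 36, 65, 101, 166, 71, 41, 112, 153, 69, 26, 95, 121, 20, 141, 161, 106, 71, 177, 52, 33, 85, 118, 7, 125, 132, 61, 193, 58, 55, 113, 168, 85, 57, 142, 3, 145, 148, 97, 49, 146, 195, 145, 144, 93, 41, 134, 175, 113, 92, 9, 101, 110, 15, 125, 140, 69, 13, 82, 95, 177, 76, 57, 133, 190, 127, 121, 52, 173, 29, 6, 35, 41, 76, 117, 193, 114, 111, 29, 140, 169, 113, 86, 3, 89, 92, 181, 77, 62, 139
F(106) mod 196 = 139


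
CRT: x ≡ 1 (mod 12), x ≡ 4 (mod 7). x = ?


M = 12*7 = 84
M1 = M/12 = 7, M2 = M/7 = 12
M1^(-1) mod 12 = 7, M2^(-1) mod 7 = 3
x = 1*7*7 + 4*12*3 = 193
193 mod 84 = 25
Check: 25 mod 12 = 1 ✓, 25 mod 7 = 4 ✓

x ≡ 25 (mod 84)


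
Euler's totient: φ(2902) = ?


2902 = 2 × 1451
Prime factors: 2, 1451
φ(2902) = 2902 × (1-1/2) × (1-1/1451)
= 2902 × 1/2 × 1450/1451 = 1450

φ(2902) = 1450


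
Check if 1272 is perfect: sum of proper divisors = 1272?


Proper divisors of 1272: 1, 2, 3, 4, 6, 8, 12, 24, 53, 106, 159, 212, 318, 424, 636
Sum = 1 + 2 + 3 + 4 + 6 + 8 + 12 + 24 + 53 + 106 + 159 + 212 + 318 + 424 + 636 = 1968

No, 1272 is not perfect (1968 ≠ 1272)


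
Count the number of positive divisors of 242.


242 = 2^1 × 11^2
d(242) = (1+1) × (2+1) = 6

6 divisors


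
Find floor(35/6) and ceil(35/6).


35/6 = 5.8333
floor = 5
ceil = 6

floor = 5, ceil = 6


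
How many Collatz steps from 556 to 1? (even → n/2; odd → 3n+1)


556 → 278 → 139 → 418 → 209 → 628 → 314 → 157 → 472 → 236 → 118 → 59 → 178 → 89 → 268 → 134 → 67 → 202 → 101 → 304 → 152 → 76 → 38 → 19 → 58 → 29 → 88 → 44 → 22 → 11 → 34 → 17 → 52 → 26 → 13 → 40 → 20 → 10 → 5 → 16 → 8 → 4 → 2 → 1
Total steps = 43

43 steps


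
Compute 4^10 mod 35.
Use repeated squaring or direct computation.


4^1 mod 35 = 4
4^2 mod 35 = 16
4^3 mod 35 = 29
4^4 mod 35 = 11
4^5 mod 35 = 9
4^6 mod 35 = 1
4^7 mod 35 = 4
4^8 mod 35 = 16
4^9 mod 35 = 29
4^10 mod 35 = 11


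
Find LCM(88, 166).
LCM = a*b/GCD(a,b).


GCD(88, 166) = 2
LCM = 88*166/2 = 14608/2 = 7304

LCM = 7304


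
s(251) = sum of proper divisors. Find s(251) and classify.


Proper divisors: 1
Sum = 1 = 1
1 < 251 → deficient

s(251) = 1 (deficient)


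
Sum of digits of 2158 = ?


2 + 1 + 5 + 8 = 16


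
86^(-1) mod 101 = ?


Use the extended Euclidean algorithm on (101, 86); each row r = 101*s + 86*t:
r=101, s=1, t=0
r=86, s=0, t=1
q=1: r=15, s=1, t=-1   [101*(1) + 86*(-1) = 15]
q=5: r=11, s=-5, t=6   [101*(-5) + 86*(6) = 11]
q=1: r=4, s=6, t=-7   [101*(6) + 86*(-7) = 4]
q=2: r=3, s=-17, t=20   [101*(-17) + 86*(20) = 3]
q=1: r=1, s=23, t=-27   [101*(23) + 86*(-27) = 1]
q=3: r=0, s=-86, t=101   [101*(-86) + 86*(101) = 0]
GCD = 1 with t = -27, so 86*(-27) ≡ 1 (mod 101)
Inverse = -27 mod 101 = 74
Check: 86 * 74 = 6364 ≡ 1 (mod 101)

86^(-1) ≡ 74 (mod 101)


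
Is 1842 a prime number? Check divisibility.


1842 / 2 = 921 (exact division)
1842 is NOT prime.

No, 1842 is not prime


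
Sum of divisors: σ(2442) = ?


Divisors of 2442: 1, 2, 3, 6, 11, 22, 33, 37, 66, 74, 111, 222, 407, 814, 1221, 2442
Sum = 1 + 2 + 3 + 6 + 11 + 22 + 33 + 37 + 66 + 74 + 111 + 222 + 407 + 814 + 1221 + 2442 = 5472

σ(2442) = 5472


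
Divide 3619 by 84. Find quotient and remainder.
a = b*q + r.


3619 = 84 * 43 + 7
Check: 3612 + 7 = 3619

q = 43, r = 7


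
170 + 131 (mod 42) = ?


170 + 131 = 301
301 mod 42 = 7


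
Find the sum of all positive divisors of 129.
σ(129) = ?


Divisors of 129: 1, 3, 43, 129
Sum = 1 + 3 + 43 + 129 = 176

σ(129) = 176


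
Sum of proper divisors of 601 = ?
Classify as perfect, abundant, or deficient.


Proper divisors: 1
Sum = 1 = 1
1 < 601 → deficient

s(601) = 1 (deficient)


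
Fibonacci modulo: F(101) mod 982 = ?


F(k) mod 982 for k=1..101:
1, 1, 2, 3, 5, 8, 13, 21, 34, 55, 89, 144, 233, 377, 610, 5, 615, 620, 253, 873, 144, 35, 179, 214, 393, 607, 18, 625, 643, 286, 929, 233, 180, 413, 593, 24, 617, 641, 276, 917, 211, 146, 357, 503, 860, 381, 259, 640, 899, 557, 474, 49, 523, 572, 113, 685, 798, 501, 317, 818, 153, 971, 142, 131, 273, 404, 677, 99, 776, 875, 669, 562, 249, 811, 78, 889, 967, 874, 859, 751, 628, 397, 43, 440, 483, 923, 424, 365, 789, 172, 961, 151, 130, 281, 411, 692, 121, 813, 934, 765, 717
F(101) mod 982 = 717


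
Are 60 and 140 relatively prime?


Euclidean algorithm:
140 = 2 * 60 + 20
60 = 3 * 20 + 0
GCD(60, 140) = 20

No, not coprime (GCD = 20)


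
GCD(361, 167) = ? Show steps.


361 = 2 * 167 + 27
167 = 6 * 27 + 5
27 = 5 * 5 + 2
5 = 2 * 2 + 1
2 = 2 * 1 + 0
GCD = 1


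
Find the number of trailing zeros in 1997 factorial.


floor(1997/5) = 399
floor(1997/25) = 79
floor(1997/125) = 15
floor(1997/625) = 3
Total = 496

496 trailing zeros


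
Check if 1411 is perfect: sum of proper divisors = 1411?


Proper divisors of 1411: 1, 17, 83
Sum = 1 + 17 + 83 = 101

No, 1411 is not perfect (101 ≠ 1411)


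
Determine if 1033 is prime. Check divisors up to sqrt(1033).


Check divisors up to sqrt(1033) = 32.1403
No divisors found.
1033 is prime.

Yes, 1033 is prime


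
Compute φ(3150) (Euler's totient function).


3150 = 2 × 3^2 × 5^2 × 7
Prime factors: 2, 3, 5, 7
φ(3150) = 3150 × (1-1/2) × (1-1/3) × (1-1/5) × (1-1/7)
= 3150 × 1/2 × 2/3 × 4/5 × 6/7 = 720

φ(3150) = 720


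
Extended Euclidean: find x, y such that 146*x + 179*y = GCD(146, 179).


Tabular extended Euclidean (each row: r = 146*s + 179*t):
r=146, s=1, t=0
r=179, s=0, t=1
q=0: r=146, s=1, t=0   [146*(1) + 179*(0) = 146]
q=1: r=33, s=-1, t=1   [146*(-1) + 179*(1) = 33]
q=4: r=14, s=5, t=-4   [146*(5) + 179*(-4) = 14]
q=2: r=5, s=-11, t=9   [146*(-11) + 179*(9) = 5]
q=2: r=4, s=27, t=-22   [146*(27) + 179*(-22) = 4]
q=1: r=1, s=-38, t=31   [146*(-38) + 179*(31) = 1]
q=4: r=0, s=179, t=-146   [146*(179) + 179*(-146) = 0]
GCD = 1; from the row with r=1: x=-38, y=31
Check: 146*(-38) + 179*(31) = -5548 + 5549 = 1

GCD = 1, x = -38, y = 31


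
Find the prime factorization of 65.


65 / 5 = 13
13 / 13 = 1
65 = 5 × 13


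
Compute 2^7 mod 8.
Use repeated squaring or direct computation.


2^1 mod 8 = 2
2^2 mod 8 = 4
2^3 mod 8 = 0
2^4 mod 8 = 0
2^5 mod 8 = 0
2^6 mod 8 = 0
2^7 mod 8 = 0


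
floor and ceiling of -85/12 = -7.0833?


-85/12 = -7.0833
floor = -8
ceil = -7

floor = -8, ceil = -7


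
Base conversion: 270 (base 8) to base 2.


270 (base 8) = 184 (decimal)
184 (decimal) = 10111000 (base 2)


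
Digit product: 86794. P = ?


8 × 6 × 7 × 9 × 4 = 12096


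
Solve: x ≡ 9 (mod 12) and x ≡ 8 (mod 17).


M = 12*17 = 204
M1 = M/12 = 17, M2 = M/17 = 12
M1^(-1) mod 12 = 5, M2^(-1) mod 17 = 10
x = 9*17*5 + 8*12*10 = 1725
1725 mod 204 = 93
Check: 93 mod 12 = 9 ✓, 93 mod 17 = 8 ✓

x ≡ 93 (mod 204)


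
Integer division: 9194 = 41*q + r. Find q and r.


9194 = 41 * 224 + 10
Check: 9184 + 10 = 9194

q = 224, r = 10


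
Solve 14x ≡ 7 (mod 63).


GCD(14, 63) = 7 divides 7
Divide: 2x ≡ 1 (mod 9)
x ≡ 5 (mod 9)


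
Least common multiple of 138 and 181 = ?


GCD(138, 181) = 1
LCM = 138*181/1 = 24978/1 = 24978

LCM = 24978


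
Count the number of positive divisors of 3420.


3420 = 2^2 × 3^2 × 5^1 × 19^1
d(3420) = (2+1) × (2+1) × (1+1) × (1+1) = 36

36 divisors


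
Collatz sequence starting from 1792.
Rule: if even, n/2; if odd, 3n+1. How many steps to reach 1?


1792 → 896 → 448 → 224 → 112 → 56 → 28 → 14 → 7 → 22 → 11 → 34 → 17 → 52 → 26 → 13 → 40 → 20 → 10 → 5 → 16 → 8 → 4 → 2 → 1
Total steps = 24

24 steps


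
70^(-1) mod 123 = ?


Use the extended Euclidean algorithm on (123, 70); each row r = 123*s + 70*t:
r=123, s=1, t=0
r=70, s=0, t=1
q=1: r=53, s=1, t=-1   [123*(1) + 70*(-1) = 53]
q=1: r=17, s=-1, t=2   [123*(-1) + 70*(2) = 17]
q=3: r=2, s=4, t=-7   [123*(4) + 70*(-7) = 2]
q=8: r=1, s=-33, t=58   [123*(-33) + 70*(58) = 1]
q=2: r=0, s=70, t=-123   [123*(70) + 70*(-123) = 0]
GCD = 1 with t = 58, so 70*(58) ≡ 1 (mod 123)
Inverse = 58 mod 123 = 58
Check: 70 * 58 = 4060 ≡ 1 (mod 123)

70^(-1) ≡ 58 (mod 123)


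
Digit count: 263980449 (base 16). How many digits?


263980449 in base 16 = FBC05A1
Number of digits = 7

7 digits (base 16)


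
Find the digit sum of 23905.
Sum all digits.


2 + 3 + 9 + 0 + 5 = 19


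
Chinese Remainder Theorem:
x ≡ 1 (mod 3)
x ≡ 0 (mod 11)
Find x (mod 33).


M = 3*11 = 33
M1 = M/3 = 11, M2 = M/11 = 3
M1^(-1) mod 3 = 2, M2^(-1) mod 11 = 4
x = 1*11*2 + 0*3*4 = 22
22 mod 33 = 22
Check: 22 mod 3 = 1 ✓, 22 mod 11 = 0 ✓

x ≡ 22 (mod 33)


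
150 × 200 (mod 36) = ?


150 × 200 = 30000
30000 mod 36 = 12


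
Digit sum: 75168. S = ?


7 + 5 + 1 + 6 + 8 = 27


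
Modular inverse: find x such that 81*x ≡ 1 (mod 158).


Use the extended Euclidean algorithm on (158, 81); each row r = 158*s + 81*t:
r=158, s=1, t=0
r=81, s=0, t=1
q=1: r=77, s=1, t=-1   [158*(1) + 81*(-1) = 77]
q=1: r=4, s=-1, t=2   [158*(-1) + 81*(2) = 4]
q=19: r=1, s=20, t=-39   [158*(20) + 81*(-39) = 1]
q=4: r=0, s=-81, t=158   [158*(-81) + 81*(158) = 0]
GCD = 1 with t = -39, so 81*(-39) ≡ 1 (mod 158)
Inverse = -39 mod 158 = 119
Check: 81 * 119 = 9639 ≡ 1 (mod 158)

81^(-1) ≡ 119 (mod 158)


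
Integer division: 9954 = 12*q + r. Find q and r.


9954 = 12 * 829 + 6
Check: 9948 + 6 = 9954

q = 829, r = 6


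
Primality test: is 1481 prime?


Check divisors up to sqrt(1481) = 38.4838
No divisors found.
1481 is prime.

Yes, 1481 is prime


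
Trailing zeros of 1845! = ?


floor(1845/5) = 369
floor(1845/25) = 73
floor(1845/125) = 14
floor(1845/625) = 2
Total = 458

458 trailing zeros


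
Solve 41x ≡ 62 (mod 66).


GCD(41, 66) = 1, unique solution
a^(-1) mod 66 = 29
x = 29 * 62 mod 66 = 16

x ≡ 16 (mod 66)


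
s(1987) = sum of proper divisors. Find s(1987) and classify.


Proper divisors: 1
Sum = 1 = 1
1 < 1987 → deficient

s(1987) = 1 (deficient)


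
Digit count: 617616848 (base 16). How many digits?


617616848 in base 16 = 24D015D0
Number of digits = 8

8 digits (base 16)


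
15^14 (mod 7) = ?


15^1 mod 7 = 1
15^2 mod 7 = 1
15^3 mod 7 = 1
15^4 mod 7 = 1
15^5 mod 7 = 1
15^6 mod 7 = 1
15^7 mod 7 = 1
15^8 mod 7 = 1
15^9 mod 7 = 1
15^10 mod 7 = 1
15^11 mod 7 = 1
15^12 mod 7 = 1
15^13 mod 7 = 1
15^14 mod 7 = 1


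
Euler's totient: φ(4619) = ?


4619 = 31 × 149
Prime factors: 31, 149
φ(4619) = 4619 × (1-1/31) × (1-1/149)
= 4619 × 30/31 × 148/149 = 4440

φ(4619) = 4440


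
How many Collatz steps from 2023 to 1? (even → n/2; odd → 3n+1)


2023 → 6070 → 3035 → 9106 → 4553 → 13660 → 6830 → 3415 → 10246 → 5123 → 15370 → 7685 → 23056 → 11528 → 5764 → 2882 → 1441 → 4324 → 2162 → 1081 → 3244 → 1622 → 811 → 2434 → 1217 → 3652 → 1826 → 913 → 2740 → 1370 → 685 → 2056 → 1028 → 514 → 257 → 772 → 386 → 193 → 580 → 290 → 145 → 436 → 218 → 109 → 328 → 164 → 82 → 41 → 124 → 62 → 31 → 94 → 47 → 142 → 71 → 214 → 107 → 322 → 161 → 484 → 242 → 121 → 364 → 182 → 91 → 274 → 137 → 412 → 206 → 103 → 310 → 155 → 466 → 233 → 700 → 350 → 175 → 526 → 263 → 790 → 395 → 1186 → 593 → 1780 → 890 → 445 → 1336 → 668 → 334 → 167 → 502 → 251 → 754 → 377 → 1132 → 566 → 283 → 850 → 425 → 1276 → 638 → 319 → 958 → 479 → 1438 → 719 → 2158 → 1079 → 3238 → 1619 → 4858 → 2429 → 7288 → 3644 → 1822 → 911 → 2734 → 1367 → 4102 → 2051 → 6154 → 3077 → 9232 → 4616 → 2308 → 1154 → 577 → 1732 → 866 → 433 → 1300 → 650 → 325 → 976 → 488 → 244 → 122 → 61 → 184 → 92 → 46 → 23 → 70 → 35 → 106 → 53 → 160 → 80 → 40 → 20 → 10 → 5 → 16 → 8 → 4 → 2 → 1
Total steps = 156

156 steps


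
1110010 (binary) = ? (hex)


1110010 (base 2) = 114 (decimal)
114 (decimal) = 72 (base 16)


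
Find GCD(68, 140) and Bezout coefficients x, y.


Tabular extended Euclidean (each row: r = 68*s + 140*t):
r=68, s=1, t=0
r=140, s=0, t=1
q=0: r=68, s=1, t=0   [68*(1) + 140*(0) = 68]
q=2: r=4, s=-2, t=1   [68*(-2) + 140*(1) = 4]
q=17: r=0, s=35, t=-17   [68*(35) + 140*(-17) = 0]
GCD = 4; from the row with r=4: x=-2, y=1
Check: 68*(-2) + 140*(1) = -136 + 140 = 4

GCD = 4, x = -2, y = 1


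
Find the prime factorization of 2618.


2618 / 2 = 1309
1309 / 7 = 187
187 / 11 = 17
17 / 17 = 1
2618 = 2 × 7 × 11 × 17


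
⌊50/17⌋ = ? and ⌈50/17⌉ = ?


50/17 = 2.9412
floor = 2
ceil = 3

floor = 2, ceil = 3


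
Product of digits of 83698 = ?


8 × 3 × 6 × 9 × 8 = 10368


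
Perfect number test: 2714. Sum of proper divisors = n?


Proper divisors of 2714: 1, 2, 23, 46, 59, 118, 1357
Sum = 1 + 2 + 23 + 46 + 59 + 118 + 1357 = 1606

No, 2714 is not perfect (1606 ≠ 2714)


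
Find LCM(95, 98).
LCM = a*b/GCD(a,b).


GCD(95, 98) = 1
LCM = 95*98/1 = 9310/1 = 9310

LCM = 9310


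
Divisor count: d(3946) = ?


3946 = 2^1 × 1973^1
d(3946) = (1+1) × (1+1) = 4

4 divisors


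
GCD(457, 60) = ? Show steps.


457 = 7 * 60 + 37
60 = 1 * 37 + 23
37 = 1 * 23 + 14
23 = 1 * 14 + 9
14 = 1 * 9 + 5
9 = 1 * 5 + 4
5 = 1 * 4 + 1
4 = 4 * 1 + 0
GCD = 1


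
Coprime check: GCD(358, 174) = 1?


Euclidean algorithm:
358 = 2 * 174 + 10
174 = 17 * 10 + 4
10 = 2 * 4 + 2
4 = 2 * 2 + 0
GCD(358, 174) = 2

No, not coprime (GCD = 2)


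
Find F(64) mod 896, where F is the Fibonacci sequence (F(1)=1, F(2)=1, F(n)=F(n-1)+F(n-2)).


F(k) mod 896 for k=1..64:
1, 1, 2, 3, 5, 8, 13, 21, 34, 55, 89, 144, 233, 377, 610, 91, 701, 792, 597, 493, 194, 687, 881, 672, 657, 433, 194, 627, 821, 552, 477, 133, 610, 743, 457, 304, 761, 169, 34, 203, 237, 440, 677, 221, 2, 223, 225, 448, 673, 225, 2, 227, 229, 456, 685, 245, 34, 279, 313, 592, 9, 601, 610, 315
F(64) mod 896 = 315


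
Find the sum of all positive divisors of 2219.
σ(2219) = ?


Divisors of 2219: 1, 7, 317, 2219
Sum = 1 + 7 + 317 + 2219 = 2544

σ(2219) = 2544


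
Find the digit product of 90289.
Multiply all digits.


9 × 0 × 2 × 8 × 9 = 0


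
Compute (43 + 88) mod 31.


43 + 88 = 131
131 mod 31 = 7


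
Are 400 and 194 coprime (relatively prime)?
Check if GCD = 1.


Euclidean algorithm:
400 = 2 * 194 + 12
194 = 16 * 12 + 2
12 = 6 * 2 + 0
GCD(400, 194) = 2

No, not coprime (GCD = 2)


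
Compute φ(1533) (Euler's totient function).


1533 = 3 × 7 × 73
Prime factors: 3, 7, 73
φ(1533) = 1533 × (1-1/3) × (1-1/7) × (1-1/73)
= 1533 × 2/3 × 6/7 × 72/73 = 864

φ(1533) = 864


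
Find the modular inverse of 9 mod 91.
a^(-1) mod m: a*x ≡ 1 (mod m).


Use the extended Euclidean algorithm on (91, 9); each row r = 91*s + 9*t:
r=91, s=1, t=0
r=9, s=0, t=1
q=10: r=1, s=1, t=-10   [91*(1) + 9*(-10) = 1]
q=9: r=0, s=-9, t=91   [91*(-9) + 9*(91) = 0]
GCD = 1 with t = -10, so 9*(-10) ≡ 1 (mod 91)
Inverse = -10 mod 91 = 81
Check: 9 * 81 = 729 ≡ 1 (mod 91)

9^(-1) ≡ 81 (mod 91)


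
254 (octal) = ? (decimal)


254 (base 8) = 172 (decimal)
172 (decimal) = 172 (base 10)


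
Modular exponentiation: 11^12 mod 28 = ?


11^1 mod 28 = 11
11^2 mod 28 = 9
11^3 mod 28 = 15
11^4 mod 28 = 25
11^5 mod 28 = 23
11^6 mod 28 = 1
11^7 mod 28 = 11
11^8 mod 28 = 9
11^9 mod 28 = 15
11^10 mod 28 = 25
11^11 mod 28 = 23
11^12 mod 28 = 1


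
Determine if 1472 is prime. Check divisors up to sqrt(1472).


1472 / 2 = 736 (exact division)
1472 is NOT prime.

No, 1472 is not prime


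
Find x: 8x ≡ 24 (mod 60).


GCD(8, 60) = 4 divides 24
Divide: 2x ≡ 6 (mod 15)
x ≡ 3 (mod 15)


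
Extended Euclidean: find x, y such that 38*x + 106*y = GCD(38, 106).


Tabular extended Euclidean (each row: r = 38*s + 106*t):
r=38, s=1, t=0
r=106, s=0, t=1
q=0: r=38, s=1, t=0   [38*(1) + 106*(0) = 38]
q=2: r=30, s=-2, t=1   [38*(-2) + 106*(1) = 30]
q=1: r=8, s=3, t=-1   [38*(3) + 106*(-1) = 8]
q=3: r=6, s=-11, t=4   [38*(-11) + 106*(4) = 6]
q=1: r=2, s=14, t=-5   [38*(14) + 106*(-5) = 2]
q=3: r=0, s=-53, t=19   [38*(-53) + 106*(19) = 0]
GCD = 2; from the row with r=2: x=14, y=-5
Check: 38*(14) + 106*(-5) = 532 - 530 = 2

GCD = 2, x = 14, y = -5


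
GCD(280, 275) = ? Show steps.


280 = 1 * 275 + 5
275 = 55 * 5 + 0
GCD = 5


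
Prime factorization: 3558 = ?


3558 / 2 = 1779
1779 / 3 = 593
593 / 593 = 1
3558 = 2 × 3 × 593


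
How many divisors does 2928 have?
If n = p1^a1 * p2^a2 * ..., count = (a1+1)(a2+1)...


2928 = 2^4 × 3^1 × 61^1
d(2928) = (4+1) × (1+1) × (1+1) = 20

20 divisors


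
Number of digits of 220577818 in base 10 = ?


220577818 has 9 digits in base 10
floor(log10(220577818)) + 1 = floor(8.3436) + 1 = 9

9 digits (base 10)


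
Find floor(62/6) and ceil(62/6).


62/6 = 10.3333
floor = 10
ceil = 11

floor = 10, ceil = 11


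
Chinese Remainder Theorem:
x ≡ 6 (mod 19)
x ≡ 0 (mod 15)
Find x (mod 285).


M = 19*15 = 285
M1 = M/19 = 15, M2 = M/15 = 19
M1^(-1) mod 19 = 14, M2^(-1) mod 15 = 4
x = 6*15*14 + 0*19*4 = 1260
1260 mod 285 = 120
Check: 120 mod 19 = 6 ✓, 120 mod 15 = 0 ✓

x ≡ 120 (mod 285)


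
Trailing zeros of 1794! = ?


floor(1794/5) = 358
floor(1794/25) = 71
floor(1794/125) = 14
floor(1794/625) = 2
Total = 445

445 trailing zeros


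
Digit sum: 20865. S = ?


2 + 0 + 8 + 6 + 5 = 21


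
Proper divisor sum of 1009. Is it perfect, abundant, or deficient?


Proper divisors: 1
Sum = 1 = 1
1 < 1009 → deficient

s(1009) = 1 (deficient)


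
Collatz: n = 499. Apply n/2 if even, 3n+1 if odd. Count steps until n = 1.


499 → 1498 → 749 → 2248 → 1124 → 562 → 281 → 844 → 422 → 211 → 634 → 317 → 952 → 476 → 238 → 119 → 358 → 179 → 538 → 269 → 808 → 404 → 202 → 101 → 304 → 152 → 76 → 38 → 19 → 58 → 29 → 88 → 44 → 22 → 11 → 34 → 17 → 52 → 26 → 13 → 40 → 20 → 10 → 5 → 16 → 8 → 4 → 2 → 1
Total steps = 48

48 steps


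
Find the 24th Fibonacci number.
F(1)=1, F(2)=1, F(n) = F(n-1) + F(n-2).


Sequence: 1, 1, 2, 3, 5, 8, 13, 21, 34, 55, 89, 144, 233, 377, 610, 987, 1597, 2584, 4181, 6765, 10946, 17711, 28657, 46368
F(24) = 46368


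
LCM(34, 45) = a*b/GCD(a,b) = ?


GCD(34, 45) = 1
LCM = 34*45/1 = 1530/1 = 1530

LCM = 1530


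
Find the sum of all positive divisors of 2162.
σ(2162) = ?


Divisors of 2162: 1, 2, 23, 46, 47, 94, 1081, 2162
Sum = 1 + 2 + 23 + 46 + 47 + 94 + 1081 + 2162 = 3456

σ(2162) = 3456


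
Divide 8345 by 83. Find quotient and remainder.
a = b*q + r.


8345 = 83 * 100 + 45
Check: 8300 + 45 = 8345

q = 100, r = 45


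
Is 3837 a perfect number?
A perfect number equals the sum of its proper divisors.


Proper divisors of 3837: 1, 3, 1279
Sum = 1 + 3 + 1279 = 1283

No, 3837 is not perfect (1283 ≠ 3837)


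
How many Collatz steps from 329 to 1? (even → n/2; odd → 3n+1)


329 → 988 → 494 → 247 → 742 → 371 → 1114 → 557 → 1672 → 836 → 418 → 209 → 628 → 314 → 157 → 472 → 236 → 118 → 59 → 178 → 89 → 268 → 134 → 67 → 202 → 101 → 304 → 152 → 76 → 38 → 19 → 58 → 29 → 88 → 44 → 22 → 11 → 34 → 17 → 52 → 26 → 13 → 40 → 20 → 10 → 5 → 16 → 8 → 4 → 2 → 1
Total steps = 50

50 steps


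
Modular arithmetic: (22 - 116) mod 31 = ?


22 - 116 = -94
-94 mod 31 = 30


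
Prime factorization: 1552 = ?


1552 / 2 = 776
776 / 2 = 388
388 / 2 = 194
194 / 2 = 97
97 / 97 = 1
1552 = 2^4 × 97


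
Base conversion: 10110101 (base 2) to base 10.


10110101 (base 2) = 181 (decimal)
181 (decimal) = 181 (base 10)


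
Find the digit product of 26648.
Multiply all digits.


2 × 6 × 6 × 4 × 8 = 2304


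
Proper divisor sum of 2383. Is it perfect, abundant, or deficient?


Proper divisors: 1
Sum = 1 = 1
1 < 2383 → deficient

s(2383) = 1 (deficient)


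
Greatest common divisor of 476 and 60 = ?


476 = 7 * 60 + 56
60 = 1 * 56 + 4
56 = 14 * 4 + 0
GCD = 4


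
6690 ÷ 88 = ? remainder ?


6690 = 88 * 76 + 2
Check: 6688 + 2 = 6690

q = 76, r = 2


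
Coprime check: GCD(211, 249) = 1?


Euclidean algorithm:
249 = 1 * 211 + 38
211 = 5 * 38 + 21
38 = 1 * 21 + 17
21 = 1 * 17 + 4
17 = 4 * 4 + 1
4 = 4 * 1 + 0
GCD(211, 249) = 1

Yes, coprime (GCD = 1)


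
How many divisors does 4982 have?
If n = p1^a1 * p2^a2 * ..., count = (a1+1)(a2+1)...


4982 = 2^1 × 47^1 × 53^1
d(4982) = (1+1) × (1+1) × (1+1) = 8

8 divisors


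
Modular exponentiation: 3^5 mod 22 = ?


3^1 mod 22 = 3
3^2 mod 22 = 9
3^3 mod 22 = 5
3^4 mod 22 = 15
3^5 mod 22 = 1


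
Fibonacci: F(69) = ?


Sequence: 1, 1, 2, 3, 5, 8, 13, 21, 34, 55, 89, 144, 233, 377, 610, 987, 1597, 2584, 4181, 6765, 10946, 17711, 28657, 46368, 75025, 121393, 196418, 317811, 514229, 832040, 1346269, 2178309, 3524578, 5702887, 9227465, 14930352, 24157817, 39088169, 63245986, 102334155, 165580141, 267914296, 433494437, 701408733, 1134903170, 1836311903, 2971215073, 4807526976, 7778742049, 12586269025, 20365011074, 32951280099, 53316291173, 86267571272, 139583862445, 225851433717, 365435296162, 591286729879, 956722026041, 1548008755920, 2504730781961, 4052739537881, 6557470319842, 10610209857723, 17167680177565, 27777890035288, 44945570212853, 72723460248141, 117669030460994
F(69) = 117669030460994


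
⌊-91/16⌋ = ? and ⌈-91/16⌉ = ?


-91/16 = -5.6875
floor = -6
ceil = -5

floor = -6, ceil = -5


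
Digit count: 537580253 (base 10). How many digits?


537580253 has 9 digits in base 10
floor(log10(537580253)) + 1 = floor(8.7304) + 1 = 9

9 digits (base 10)


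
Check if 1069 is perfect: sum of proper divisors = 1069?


Proper divisors of 1069: 1
Sum = 1 = 1

No, 1069 is not perfect (1 ≠ 1069)


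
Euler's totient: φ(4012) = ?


4012 = 2^2 × 17 × 59
Prime factors: 2, 17, 59
φ(4012) = 4012 × (1-1/2) × (1-1/17) × (1-1/59)
= 4012 × 1/2 × 16/17 × 58/59 = 1856

φ(4012) = 1856


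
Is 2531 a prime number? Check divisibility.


Check divisors up to sqrt(2531) = 50.3090
No divisors found.
2531 is prime.

Yes, 2531 is prime


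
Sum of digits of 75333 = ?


7 + 5 + 3 + 3 + 3 = 21


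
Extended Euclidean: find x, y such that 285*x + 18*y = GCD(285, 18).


Tabular extended Euclidean (each row: r = 285*s + 18*t):
r=285, s=1, t=0
r=18, s=0, t=1
q=15: r=15, s=1, t=-15   [285*(1) + 18*(-15) = 15]
q=1: r=3, s=-1, t=16   [285*(-1) + 18*(16) = 3]
q=5: r=0, s=6, t=-95   [285*(6) + 18*(-95) = 0]
GCD = 3; from the row with r=3: x=-1, y=16
Check: 285*(-1) + 18*(16) = -285 + 288 = 3

GCD = 3, x = -1, y = 16


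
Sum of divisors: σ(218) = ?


Divisors of 218: 1, 2, 109, 218
Sum = 1 + 2 + 109 + 218 = 330

σ(218) = 330


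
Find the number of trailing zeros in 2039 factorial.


floor(2039/5) = 407
floor(2039/25) = 81
floor(2039/125) = 16
floor(2039/625) = 3
Total = 507

507 trailing zeros


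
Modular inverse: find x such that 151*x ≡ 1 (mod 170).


Use the extended Euclidean algorithm on (170, 151); each row r = 170*s + 151*t:
r=170, s=1, t=0
r=151, s=0, t=1
q=1: r=19, s=1, t=-1   [170*(1) + 151*(-1) = 19]
q=7: r=18, s=-7, t=8   [170*(-7) + 151*(8) = 18]
q=1: r=1, s=8, t=-9   [170*(8) + 151*(-9) = 1]
q=18: r=0, s=-151, t=170   [170*(-151) + 151*(170) = 0]
GCD = 1 with t = -9, so 151*(-9) ≡ 1 (mod 170)
Inverse = -9 mod 170 = 161
Check: 151 * 161 = 24311 ≡ 1 (mod 170)

151^(-1) ≡ 161 (mod 170)


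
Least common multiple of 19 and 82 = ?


GCD(19, 82) = 1
LCM = 19*82/1 = 1558/1 = 1558

LCM = 1558


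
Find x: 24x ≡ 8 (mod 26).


GCD(24, 26) = 2 divides 8
Divide: 12x ≡ 4 (mod 13)
x ≡ 9 (mod 13)


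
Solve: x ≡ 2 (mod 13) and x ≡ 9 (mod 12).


M = 13*12 = 156
M1 = M/13 = 12, M2 = M/12 = 13
M1^(-1) mod 13 = 12, M2^(-1) mod 12 = 1
x = 2*12*12 + 9*13*1 = 405
405 mod 156 = 93
Check: 93 mod 13 = 2 ✓, 93 mod 12 = 9 ✓

x ≡ 93 (mod 156)


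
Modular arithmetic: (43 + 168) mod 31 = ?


43 + 168 = 211
211 mod 31 = 25


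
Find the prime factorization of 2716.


2716 / 2 = 1358
1358 / 2 = 679
679 / 7 = 97
97 / 97 = 1
2716 = 2^2 × 7 × 97
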